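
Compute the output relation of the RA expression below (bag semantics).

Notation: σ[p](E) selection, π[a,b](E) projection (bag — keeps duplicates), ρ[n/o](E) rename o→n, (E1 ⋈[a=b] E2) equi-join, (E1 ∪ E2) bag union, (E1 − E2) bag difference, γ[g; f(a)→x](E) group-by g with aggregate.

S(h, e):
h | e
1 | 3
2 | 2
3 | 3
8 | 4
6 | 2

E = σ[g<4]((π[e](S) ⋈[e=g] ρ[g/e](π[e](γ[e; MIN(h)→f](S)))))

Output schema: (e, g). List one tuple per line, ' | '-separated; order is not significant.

Row counts bottom-up:
  S → 5
  π[e](S) → 5
  S → 5
  γ[e; MIN(h)→f](S) → 3
  π[e](γ[e; MIN(h)→f](S)) → 3
  ρ[g/e](π[e](γ[e; MIN(h)→f](S))) → 3
  (π[e](S) ⋈[e=g] ρ[g/e](π[e](γ[e; MIN(h)→f](S)))) → 5
  σ[g<4]((π[e](S) ⋈[e=g] ρ[g/e](π[e](γ[e; MIN(h)→f](S))))) → 4

== RESULT ==
e | g
2 | 2
2 | 2
3 | 3
3 | 3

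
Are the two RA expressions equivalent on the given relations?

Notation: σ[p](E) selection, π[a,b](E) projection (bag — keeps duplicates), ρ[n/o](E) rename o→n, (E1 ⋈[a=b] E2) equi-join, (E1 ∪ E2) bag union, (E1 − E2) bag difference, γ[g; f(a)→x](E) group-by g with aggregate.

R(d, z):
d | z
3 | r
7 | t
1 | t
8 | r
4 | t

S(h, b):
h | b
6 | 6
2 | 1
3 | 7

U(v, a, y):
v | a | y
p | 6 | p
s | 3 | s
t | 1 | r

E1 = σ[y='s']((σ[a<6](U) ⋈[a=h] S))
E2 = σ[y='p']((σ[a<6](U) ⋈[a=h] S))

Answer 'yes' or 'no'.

E1 per-node cardinality:
  U → 3
  σ[a<6](U) → 2
  S → 3
  (σ[a<6](U) ⋈[a=h] S) → 1
  σ[y='s']((σ[a<6](U) ⋈[a=h] S)) → 1
E2 per-node cardinality:
  U → 3
  σ[a<6](U) → 2
  S → 3
  (σ[a<6](U) ⋈[a=h] S) → 1
  σ[y='p']((σ[a<6](U) ⋈[a=h] S)) → 0

E1 result:
v | a | y | h | b
s | 3 | s | 3 | 7
E2 result:
v | a | y | h | b
(0 rows)
Witness: ('s', 3, 's', 3, 7) appears 1× in E1 but 0× in E2.

no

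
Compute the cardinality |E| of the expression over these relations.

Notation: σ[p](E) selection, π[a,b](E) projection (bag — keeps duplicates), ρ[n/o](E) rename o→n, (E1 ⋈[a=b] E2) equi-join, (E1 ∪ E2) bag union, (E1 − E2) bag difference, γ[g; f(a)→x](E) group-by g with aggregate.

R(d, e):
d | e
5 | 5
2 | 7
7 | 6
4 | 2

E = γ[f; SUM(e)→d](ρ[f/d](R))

Row counts bottom-up:
  R → 4
  ρ[f/d](R) → 4
  γ[f; SUM(e)→d](ρ[f/d](R)) → 4

|E| = 4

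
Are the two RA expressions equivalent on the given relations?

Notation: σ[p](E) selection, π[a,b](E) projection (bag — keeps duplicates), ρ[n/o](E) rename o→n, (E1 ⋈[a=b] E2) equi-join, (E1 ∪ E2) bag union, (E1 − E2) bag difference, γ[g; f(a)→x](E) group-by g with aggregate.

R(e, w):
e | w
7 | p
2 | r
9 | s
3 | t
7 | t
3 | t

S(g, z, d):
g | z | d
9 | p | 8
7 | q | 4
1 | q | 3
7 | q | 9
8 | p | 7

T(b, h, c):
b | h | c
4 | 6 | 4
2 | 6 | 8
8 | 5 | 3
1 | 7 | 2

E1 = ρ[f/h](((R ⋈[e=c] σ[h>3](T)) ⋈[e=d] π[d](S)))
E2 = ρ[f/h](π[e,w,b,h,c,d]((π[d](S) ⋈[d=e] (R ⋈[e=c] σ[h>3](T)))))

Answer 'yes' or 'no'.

E1 stepwise |·|:
  R → 6
  T → 4
  σ[h>3](T) → 4
  (R ⋈[e=c] σ[h>3](T)) → 3
  S → 5
  π[d](S) → 5
  ((R ⋈[e=c] σ[h>3](T)) ⋈[e=d] π[d](S)) → 2
  ρ[f/h](((R ⋈[e=c] σ[h>3](T)) ⋈[e=d] π[d](S))) → 2
E2 stepwise |·|:
  S → 5
  π[d](S) → 5
  R → 6
  T → 4
  σ[h>3](T) → 4
  (R ⋈[e=c] σ[h>3](T)) → 3
  (π[d](S) ⋈[d=e] (R ⋈[e=c] σ[h>3](T))) → 2
  π[e,w,b,h,c,d]((π[d](S) ⋈[d=e] (R ⋈[e=c] σ[h>3](T)))) → 2
  ρ[f/h](π[e,w,b,h,c,d]((π[d](S) ⋈[d=e] (R ⋈[e=c] σ[h>3](T))))) → 2

E1 and E2 produce the same multiset:
e | w | b | f | c | d
3 | t | 8 | 5 | 3 | 3
3 | t | 8 | 5 | 3 | 3

yes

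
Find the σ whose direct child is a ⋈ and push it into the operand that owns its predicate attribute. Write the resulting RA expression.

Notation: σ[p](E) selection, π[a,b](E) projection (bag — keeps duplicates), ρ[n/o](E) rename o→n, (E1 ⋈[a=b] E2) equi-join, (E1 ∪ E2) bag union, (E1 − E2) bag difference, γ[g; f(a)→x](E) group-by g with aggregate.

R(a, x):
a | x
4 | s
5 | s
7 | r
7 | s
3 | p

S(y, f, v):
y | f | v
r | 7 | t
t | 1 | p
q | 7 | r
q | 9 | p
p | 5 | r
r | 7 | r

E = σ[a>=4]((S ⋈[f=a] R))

σ filters on a, owned by the right side.
E' = (S ⋈[f=a] σ[a>=4](R))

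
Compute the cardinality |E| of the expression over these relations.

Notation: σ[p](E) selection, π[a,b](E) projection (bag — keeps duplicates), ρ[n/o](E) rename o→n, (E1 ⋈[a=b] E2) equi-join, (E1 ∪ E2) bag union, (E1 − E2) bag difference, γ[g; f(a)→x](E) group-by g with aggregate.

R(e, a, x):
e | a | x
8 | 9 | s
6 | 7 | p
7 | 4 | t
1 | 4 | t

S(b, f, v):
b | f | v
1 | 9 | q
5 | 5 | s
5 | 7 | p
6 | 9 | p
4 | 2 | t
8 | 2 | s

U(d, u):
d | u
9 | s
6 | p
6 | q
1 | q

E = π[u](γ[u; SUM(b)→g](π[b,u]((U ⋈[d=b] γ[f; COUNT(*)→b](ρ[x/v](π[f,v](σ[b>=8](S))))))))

Stepwise |·|:
  U → 4
  S → 6
  σ[b>=8](S) → 1
  π[f,v](σ[b>=8](S)) → 1
  ρ[x/v](π[f,v](σ[b>=8](S))) → 1
  γ[f; COUNT(*)→b](ρ[x/v](π[f,v](σ[b>=8](S)))) → 1
  (U ⋈[d=b] γ[f; COUNT(*)→b](ρ[x/v](π[f,v](σ[b>=8](S))))) → 1
  π[b,u]((U ⋈[d=b] γ[f; COUNT(*)→b](ρ[x/v](π[f,v](σ[b>=8](S)))))) → 1
  γ[u; SUM(b)→g](π[b,u]((U ⋈[d=b] γ[f; COUNT(*)→b](ρ[x/v](π[f,v](σ[b>=8](S))))))) → 1
  π[u](γ[u; SUM(b)→g](π[b,u]((U ⋈[d=b] γ[f; COUNT(*)→b](ρ[x/v](π[f,v](σ[b>=8](S)))))))) → 1

|E| = 1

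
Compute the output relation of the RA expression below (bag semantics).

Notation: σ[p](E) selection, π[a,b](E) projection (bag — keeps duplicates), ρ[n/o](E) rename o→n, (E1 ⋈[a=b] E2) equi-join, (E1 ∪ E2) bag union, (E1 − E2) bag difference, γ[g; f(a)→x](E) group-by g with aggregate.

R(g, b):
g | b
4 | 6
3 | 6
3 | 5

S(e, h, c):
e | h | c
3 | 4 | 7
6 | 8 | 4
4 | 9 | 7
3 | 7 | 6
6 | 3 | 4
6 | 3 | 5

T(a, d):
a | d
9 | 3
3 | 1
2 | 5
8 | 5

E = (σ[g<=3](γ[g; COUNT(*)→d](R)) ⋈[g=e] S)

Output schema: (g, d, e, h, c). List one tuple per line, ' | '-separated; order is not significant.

Row counts bottom-up:
  R → 3
  γ[g; COUNT(*)→d](R) → 2
  σ[g<=3](γ[g; COUNT(*)→d](R)) → 1
  S → 6
  (σ[g<=3](γ[g; COUNT(*)→d](R)) ⋈[g=e] S) → 2

== RESULT ==
g | d | e | h | c
3 | 2 | 3 | 4 | 7
3 | 2 | 3 | 7 | 6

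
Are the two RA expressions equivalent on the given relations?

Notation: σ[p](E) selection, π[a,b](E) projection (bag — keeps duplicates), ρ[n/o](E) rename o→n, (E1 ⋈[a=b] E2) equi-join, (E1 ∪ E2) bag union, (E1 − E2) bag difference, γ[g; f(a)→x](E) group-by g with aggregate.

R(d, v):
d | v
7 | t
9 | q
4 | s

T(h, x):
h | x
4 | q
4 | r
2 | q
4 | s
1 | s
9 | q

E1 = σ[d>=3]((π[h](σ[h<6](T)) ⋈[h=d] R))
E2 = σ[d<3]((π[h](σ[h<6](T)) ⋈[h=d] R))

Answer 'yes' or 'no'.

E1 stepwise |·|:
  T → 6
  σ[h<6](T) → 5
  π[h](σ[h<6](T)) → 5
  R → 3
  (π[h](σ[h<6](T)) ⋈[h=d] R) → 3
  σ[d>=3]((π[h](σ[h<6](T)) ⋈[h=d] R)) → 3
E2 stepwise |·|:
  T → 6
  σ[h<6](T) → 5
  π[h](σ[h<6](T)) → 5
  R → 3
  (π[h](σ[h<6](T)) ⋈[h=d] R) → 3
  σ[d<3]((π[h](σ[h<6](T)) ⋈[h=d] R)) → 0

E1 result:
h | d | v
4 | 4 | s
4 | 4 | s
4 | 4 | s
E2 result:
h | d | v
(0 rows)
Witness: (4, 4, 's') appears 3× in E1 but 0× in E2.

no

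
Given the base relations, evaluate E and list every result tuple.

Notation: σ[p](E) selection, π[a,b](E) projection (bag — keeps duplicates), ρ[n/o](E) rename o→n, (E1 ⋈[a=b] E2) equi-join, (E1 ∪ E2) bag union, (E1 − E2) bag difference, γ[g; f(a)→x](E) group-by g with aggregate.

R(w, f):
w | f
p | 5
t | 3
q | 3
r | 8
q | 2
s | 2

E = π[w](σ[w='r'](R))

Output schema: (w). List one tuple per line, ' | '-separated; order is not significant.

Per-node cardinality:
  R → 6
  σ[w='r'](R) → 1
  π[w](σ[w='r'](R)) → 1

== RESULT ==
w
r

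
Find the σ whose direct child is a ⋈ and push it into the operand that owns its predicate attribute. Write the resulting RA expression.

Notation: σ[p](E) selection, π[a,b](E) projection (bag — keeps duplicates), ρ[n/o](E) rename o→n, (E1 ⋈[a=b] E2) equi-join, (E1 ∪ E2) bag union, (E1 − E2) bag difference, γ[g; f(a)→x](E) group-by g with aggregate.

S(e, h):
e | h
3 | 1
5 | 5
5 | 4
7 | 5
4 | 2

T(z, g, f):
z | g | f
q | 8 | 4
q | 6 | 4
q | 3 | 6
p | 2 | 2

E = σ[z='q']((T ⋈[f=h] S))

σ filters on z, owned by the left side.
E' = (σ[z='q'](T) ⋈[f=h] S)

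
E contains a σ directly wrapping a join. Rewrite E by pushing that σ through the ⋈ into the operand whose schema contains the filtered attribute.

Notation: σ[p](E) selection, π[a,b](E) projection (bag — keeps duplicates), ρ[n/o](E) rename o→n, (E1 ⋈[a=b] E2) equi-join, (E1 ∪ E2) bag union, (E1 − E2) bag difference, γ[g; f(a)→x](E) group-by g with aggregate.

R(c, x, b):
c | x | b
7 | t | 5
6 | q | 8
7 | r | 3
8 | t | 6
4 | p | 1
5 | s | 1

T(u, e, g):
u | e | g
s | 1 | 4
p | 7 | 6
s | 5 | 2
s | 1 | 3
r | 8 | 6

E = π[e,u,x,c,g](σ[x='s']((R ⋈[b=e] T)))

σ filters on x, owned by the left side.
E' = π[e,u,x,c,g]((σ[x='s'](R) ⋈[b=e] T))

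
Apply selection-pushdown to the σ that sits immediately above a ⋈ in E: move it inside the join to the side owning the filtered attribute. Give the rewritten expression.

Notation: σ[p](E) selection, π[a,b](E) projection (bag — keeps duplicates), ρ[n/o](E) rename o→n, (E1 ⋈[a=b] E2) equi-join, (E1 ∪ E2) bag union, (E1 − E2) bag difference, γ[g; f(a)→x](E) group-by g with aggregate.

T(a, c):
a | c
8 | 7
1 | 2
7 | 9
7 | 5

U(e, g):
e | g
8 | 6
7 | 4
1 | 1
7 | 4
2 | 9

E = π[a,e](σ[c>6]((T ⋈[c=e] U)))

σ filters on c, owned by the left side.
E' = π[a,e]((σ[c>6](T) ⋈[c=e] U))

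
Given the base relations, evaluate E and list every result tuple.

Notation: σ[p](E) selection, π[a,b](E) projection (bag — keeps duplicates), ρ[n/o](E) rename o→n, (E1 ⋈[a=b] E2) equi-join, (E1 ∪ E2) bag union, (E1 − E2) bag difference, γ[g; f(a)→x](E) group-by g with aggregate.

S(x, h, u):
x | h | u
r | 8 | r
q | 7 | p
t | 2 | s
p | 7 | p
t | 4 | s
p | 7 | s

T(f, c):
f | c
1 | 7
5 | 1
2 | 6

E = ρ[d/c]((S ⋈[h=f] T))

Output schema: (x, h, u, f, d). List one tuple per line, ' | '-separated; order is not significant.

Subexpression sizes:
  S → 6
  T → 3
  (S ⋈[h=f] T) → 1
  ρ[d/c]((S ⋈[h=f] T)) → 1

== RESULT ==
x | h | u | f | d
t | 2 | s | 2 | 6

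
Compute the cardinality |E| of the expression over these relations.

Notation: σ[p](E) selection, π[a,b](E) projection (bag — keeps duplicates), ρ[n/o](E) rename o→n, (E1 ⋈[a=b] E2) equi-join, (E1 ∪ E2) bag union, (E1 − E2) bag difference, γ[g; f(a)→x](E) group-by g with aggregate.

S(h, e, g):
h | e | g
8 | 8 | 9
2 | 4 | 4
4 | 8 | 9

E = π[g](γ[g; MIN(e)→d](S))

Per-node cardinality:
  S → 3
  γ[g; MIN(e)→d](S) → 2
  π[g](γ[g; MIN(e)→d](S)) → 2

|E| = 2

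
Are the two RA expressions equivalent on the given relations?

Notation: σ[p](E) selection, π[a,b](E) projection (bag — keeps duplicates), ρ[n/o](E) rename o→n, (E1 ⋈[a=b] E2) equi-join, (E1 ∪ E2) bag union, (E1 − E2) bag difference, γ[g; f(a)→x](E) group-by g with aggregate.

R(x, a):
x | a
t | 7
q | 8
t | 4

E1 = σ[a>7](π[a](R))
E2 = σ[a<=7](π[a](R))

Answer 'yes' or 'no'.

E1 stepwise |·|:
  R → 3
  π[a](R) → 3
  σ[a>7](π[a](R)) → 1
E2 stepwise |·|:
  R → 3
  π[a](R) → 3
  σ[a<=7](π[a](R)) → 2

E1 result:
a
8
E2 result:
a
4
7
Witness: (7,) appears 0× in E1 but 1× in E2.

no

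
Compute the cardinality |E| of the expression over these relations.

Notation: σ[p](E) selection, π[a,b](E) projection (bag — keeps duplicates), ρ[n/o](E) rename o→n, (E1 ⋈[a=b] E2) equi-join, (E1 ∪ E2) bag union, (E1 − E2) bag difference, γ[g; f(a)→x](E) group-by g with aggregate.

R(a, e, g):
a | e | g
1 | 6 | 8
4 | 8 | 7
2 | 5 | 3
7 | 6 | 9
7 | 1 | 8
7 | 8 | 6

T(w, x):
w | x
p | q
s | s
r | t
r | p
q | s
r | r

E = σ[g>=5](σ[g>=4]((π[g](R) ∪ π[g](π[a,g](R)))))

Per-node cardinality:
  R → 6
  π[g](R) → 6
  R → 6
  π[a,g](R) → 6
  π[g](π[a,g](R)) → 6
  (π[g](R) ∪ π[g](π[a,g](R))) → 12
  σ[g>=4]((π[g](R) ∪ π[g](π[a,g](R)))) → 10
  σ[g>=5](σ[g>=4]((π[g](R) ∪ π[g](π[a,g](R))))) → 10

|E| = 10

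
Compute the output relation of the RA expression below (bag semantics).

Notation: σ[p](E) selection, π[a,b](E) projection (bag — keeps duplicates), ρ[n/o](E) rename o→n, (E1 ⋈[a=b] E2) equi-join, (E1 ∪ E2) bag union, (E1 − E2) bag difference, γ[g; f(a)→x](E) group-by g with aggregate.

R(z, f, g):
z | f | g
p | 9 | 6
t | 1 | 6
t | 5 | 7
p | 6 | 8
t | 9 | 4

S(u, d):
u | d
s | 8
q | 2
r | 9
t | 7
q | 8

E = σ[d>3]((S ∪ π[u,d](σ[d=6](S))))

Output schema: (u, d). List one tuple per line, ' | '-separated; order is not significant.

Subexpression sizes:
  S → 5
  S → 5
  σ[d=6](S) → 0
  π[u,d](σ[d=6](S)) → 0
  (S ∪ π[u,d](σ[d=6](S))) → 5
  σ[d>3]((S ∪ π[u,d](σ[d=6](S)))) → 4

== RESULT ==
u | d
q | 8
r | 9
s | 8
t | 7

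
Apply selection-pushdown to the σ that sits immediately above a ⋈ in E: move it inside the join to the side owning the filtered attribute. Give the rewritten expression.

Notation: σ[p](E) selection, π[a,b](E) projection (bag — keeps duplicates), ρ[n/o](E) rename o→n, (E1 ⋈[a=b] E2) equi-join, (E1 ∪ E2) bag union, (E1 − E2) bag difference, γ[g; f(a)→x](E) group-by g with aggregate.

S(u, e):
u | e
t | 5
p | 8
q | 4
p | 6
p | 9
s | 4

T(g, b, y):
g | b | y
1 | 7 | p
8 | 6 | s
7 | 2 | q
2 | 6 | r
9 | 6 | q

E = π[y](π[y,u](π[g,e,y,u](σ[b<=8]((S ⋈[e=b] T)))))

σ filters on b, owned by the right side.
E' = π[y](π[y,u](π[g,e,y,u]((S ⋈[e=b] σ[b<=8](T)))))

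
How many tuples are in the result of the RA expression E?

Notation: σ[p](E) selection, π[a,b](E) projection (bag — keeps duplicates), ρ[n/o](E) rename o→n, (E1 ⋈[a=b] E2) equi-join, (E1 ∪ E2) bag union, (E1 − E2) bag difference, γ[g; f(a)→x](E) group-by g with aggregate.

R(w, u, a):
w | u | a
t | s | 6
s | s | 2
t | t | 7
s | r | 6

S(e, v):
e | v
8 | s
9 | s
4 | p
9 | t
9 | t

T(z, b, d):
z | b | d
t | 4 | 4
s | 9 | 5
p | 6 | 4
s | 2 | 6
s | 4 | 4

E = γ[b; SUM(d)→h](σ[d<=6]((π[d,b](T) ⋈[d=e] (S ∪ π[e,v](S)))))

Stepwise |·|:
  T → 5
  π[d,b](T) → 5
  S → 5
  S → 5
  π[e,v](S) → 5
  (S ∪ π[e,v](S)) → 10
  (π[d,b](T) ⋈[d=e] (S ∪ π[e,v](S))) → 6
  σ[d<=6]((π[d,b](T) ⋈[d=e] (S ∪ π[e,v](S)))) → 6
  γ[b; SUM(d)→h](σ[d<=6]((π[d,b](T) ⋈[d=e] (S ∪ π[e,v](S))))) → 2

|E| = 2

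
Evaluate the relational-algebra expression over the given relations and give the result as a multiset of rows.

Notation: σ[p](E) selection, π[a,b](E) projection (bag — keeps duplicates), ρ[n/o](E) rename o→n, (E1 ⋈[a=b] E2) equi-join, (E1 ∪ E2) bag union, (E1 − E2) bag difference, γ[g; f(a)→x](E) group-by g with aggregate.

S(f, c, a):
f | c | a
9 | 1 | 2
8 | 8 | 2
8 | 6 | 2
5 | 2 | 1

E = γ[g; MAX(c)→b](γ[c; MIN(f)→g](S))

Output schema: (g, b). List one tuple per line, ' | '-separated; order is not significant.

Subexpression sizes:
  S → 4
  γ[c; MIN(f)→g](S) → 4
  γ[g; MAX(c)→b](γ[c; MIN(f)→g](S)) → 3

== RESULT ==
g | b
5 | 2
8 | 8
9 | 1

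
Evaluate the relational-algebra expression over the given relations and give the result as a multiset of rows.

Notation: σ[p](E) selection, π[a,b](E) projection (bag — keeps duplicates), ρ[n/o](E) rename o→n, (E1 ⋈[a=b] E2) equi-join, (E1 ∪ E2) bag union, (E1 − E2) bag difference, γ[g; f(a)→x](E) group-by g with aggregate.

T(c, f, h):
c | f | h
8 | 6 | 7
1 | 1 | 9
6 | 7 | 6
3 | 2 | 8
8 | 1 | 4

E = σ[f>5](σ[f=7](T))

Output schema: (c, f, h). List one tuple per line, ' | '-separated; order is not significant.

Per-node cardinality:
  T → 5
  σ[f=7](T) → 1
  σ[f>5](σ[f=7](T)) → 1

== RESULT ==
c | f | h
6 | 7 | 6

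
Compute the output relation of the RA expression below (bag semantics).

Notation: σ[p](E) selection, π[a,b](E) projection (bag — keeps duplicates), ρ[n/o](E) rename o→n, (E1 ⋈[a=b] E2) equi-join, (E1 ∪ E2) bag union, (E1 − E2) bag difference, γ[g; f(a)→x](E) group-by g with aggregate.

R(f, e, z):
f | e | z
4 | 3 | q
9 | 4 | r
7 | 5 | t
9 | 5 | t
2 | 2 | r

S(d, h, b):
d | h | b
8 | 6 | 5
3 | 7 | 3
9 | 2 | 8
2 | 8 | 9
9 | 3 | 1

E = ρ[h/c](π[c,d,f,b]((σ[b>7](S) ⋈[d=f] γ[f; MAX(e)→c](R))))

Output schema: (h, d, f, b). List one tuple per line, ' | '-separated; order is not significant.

Subexpression sizes:
  S → 5
  σ[b>7](S) → 2
  R → 5
  γ[f; MAX(e)→c](R) → 4
  (σ[b>7](S) ⋈[d=f] γ[f; MAX(e)→c](R)) → 2
  π[c,d,f,b]((σ[b>7](S) ⋈[d=f] γ[f; MAX(e)→c](R))) → 2
  ρ[h/c](π[c,d,f,b]((σ[b>7](S) ⋈[d=f] γ[f; MAX(e)→c](R)))) → 2

== RESULT ==
h | d | f | b
2 | 2 | 2 | 9
5 | 9 | 9 | 8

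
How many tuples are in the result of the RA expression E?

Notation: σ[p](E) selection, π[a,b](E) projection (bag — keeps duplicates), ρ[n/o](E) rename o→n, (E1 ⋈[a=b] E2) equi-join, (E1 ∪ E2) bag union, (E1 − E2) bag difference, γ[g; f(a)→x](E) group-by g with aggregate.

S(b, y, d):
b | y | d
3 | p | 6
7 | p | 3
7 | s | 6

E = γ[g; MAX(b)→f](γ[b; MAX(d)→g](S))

Row counts bottom-up:
  S → 3
  γ[b; MAX(d)→g](S) → 2
  γ[g; MAX(b)→f](γ[b; MAX(d)→g](S)) → 1

|E| = 1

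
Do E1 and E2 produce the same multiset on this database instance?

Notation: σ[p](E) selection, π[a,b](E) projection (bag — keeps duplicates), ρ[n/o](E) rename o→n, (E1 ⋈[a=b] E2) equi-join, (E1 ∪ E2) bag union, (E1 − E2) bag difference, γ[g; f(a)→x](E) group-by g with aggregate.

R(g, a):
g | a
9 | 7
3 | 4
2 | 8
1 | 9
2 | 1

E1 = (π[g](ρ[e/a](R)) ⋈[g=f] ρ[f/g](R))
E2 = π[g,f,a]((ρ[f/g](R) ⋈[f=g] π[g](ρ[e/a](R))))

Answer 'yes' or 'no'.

E1 row counts bottom-up:
  R → 5
  ρ[e/a](R) → 5
  π[g](ρ[e/a](R)) → 5
  R → 5
  ρ[f/g](R) → 5
  (π[g](ρ[e/a](R)) ⋈[g=f] ρ[f/g](R)) → 7
E2 row counts bottom-up:
  R → 5
  ρ[f/g](R) → 5
  R → 5
  ρ[e/a](R) → 5
  π[g](ρ[e/a](R)) → 5
  (ρ[f/g](R) ⋈[f=g] π[g](ρ[e/a](R))) → 7
  π[g,f,a]((ρ[f/g](R) ⋈[f=g] π[g](ρ[e/a](R)))) → 7

E1 and E2 produce the same multiset:
g | f | a
1 | 1 | 9
2 | 2 | 1
2 | 2 | 1
2 | 2 | 8
2 | 2 | 8
3 | 3 | 4
9 | 9 | 7

yes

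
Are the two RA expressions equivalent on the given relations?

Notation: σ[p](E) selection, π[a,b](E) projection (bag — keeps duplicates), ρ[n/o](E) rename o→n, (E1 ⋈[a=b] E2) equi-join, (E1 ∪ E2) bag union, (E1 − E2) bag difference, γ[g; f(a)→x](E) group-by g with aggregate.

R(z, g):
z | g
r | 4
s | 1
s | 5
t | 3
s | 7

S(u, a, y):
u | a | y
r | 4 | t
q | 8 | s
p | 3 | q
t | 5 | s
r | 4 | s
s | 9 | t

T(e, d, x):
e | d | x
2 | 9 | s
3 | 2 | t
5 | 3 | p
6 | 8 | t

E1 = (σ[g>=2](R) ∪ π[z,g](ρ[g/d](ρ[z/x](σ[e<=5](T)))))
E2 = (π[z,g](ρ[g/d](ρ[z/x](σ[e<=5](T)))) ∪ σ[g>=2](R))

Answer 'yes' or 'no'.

E1 per-node cardinality:
  R → 5
  σ[g>=2](R) → 4
  T → 4
  σ[e<=5](T) → 3
  ρ[z/x](σ[e<=5](T)) → 3
  ρ[g/d](ρ[z/x](σ[e<=5](T))) → 3
  π[z,g](ρ[g/d](ρ[z/x](σ[e<=5](T)))) → 3
  (σ[g>=2](R) ∪ π[z,g](ρ[g/d](ρ[z/x](σ[e<=5](T))))) → 7
E2 per-node cardinality:
  T → 4
  σ[e<=5](T) → 3
  ρ[z/x](σ[e<=5](T)) → 3
  ρ[g/d](ρ[z/x](σ[e<=5](T))) → 3
  π[z,g](ρ[g/d](ρ[z/x](σ[e<=5](T)))) → 3
  R → 5
  σ[g>=2](R) → 4
  (π[z,g](ρ[g/d](ρ[z/x](σ[e<=5](T)))) ∪ σ[g>=2](R)) → 7

E1 and E2 produce the same multiset:
z | g
p | 3
r | 4
s | 5
s | 7
s | 9
t | 2
t | 3

yes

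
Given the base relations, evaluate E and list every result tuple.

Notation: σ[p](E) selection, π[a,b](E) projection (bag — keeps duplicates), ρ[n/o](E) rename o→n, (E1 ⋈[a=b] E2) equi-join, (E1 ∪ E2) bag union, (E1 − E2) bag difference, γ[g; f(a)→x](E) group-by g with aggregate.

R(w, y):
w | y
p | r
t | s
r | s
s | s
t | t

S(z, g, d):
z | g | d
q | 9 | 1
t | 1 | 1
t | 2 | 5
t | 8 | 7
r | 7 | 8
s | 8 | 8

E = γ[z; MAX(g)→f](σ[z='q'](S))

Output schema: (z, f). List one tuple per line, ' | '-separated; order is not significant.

Per-node cardinality:
  S → 6
  σ[z='q'](S) → 1
  γ[z; MAX(g)→f](σ[z='q'](S)) → 1

== RESULT ==
z | f
q | 9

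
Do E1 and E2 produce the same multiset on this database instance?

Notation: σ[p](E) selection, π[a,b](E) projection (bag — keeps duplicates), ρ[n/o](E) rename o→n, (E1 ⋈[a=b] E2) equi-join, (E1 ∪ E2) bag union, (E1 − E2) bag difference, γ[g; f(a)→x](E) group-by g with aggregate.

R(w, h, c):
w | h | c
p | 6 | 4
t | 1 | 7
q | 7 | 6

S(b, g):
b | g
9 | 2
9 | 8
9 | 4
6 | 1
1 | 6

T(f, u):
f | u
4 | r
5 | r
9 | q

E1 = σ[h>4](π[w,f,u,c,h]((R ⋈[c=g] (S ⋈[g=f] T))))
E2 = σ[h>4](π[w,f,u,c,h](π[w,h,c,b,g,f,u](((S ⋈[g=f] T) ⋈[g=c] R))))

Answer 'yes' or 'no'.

E1 stepwise |·|:
  R → 3
  S → 5
  T → 3
  (S ⋈[g=f] T) → 1
  (R ⋈[c=g] (S ⋈[g=f] T)) → 1
  π[w,f,u,c,h]((R ⋈[c=g] (S ⋈[g=f] T))) → 1
  σ[h>4](π[w,f,u,c,h]((R ⋈[c=g] (S ⋈[g=f] T)))) → 1
E2 stepwise |·|:
  S → 5
  T → 3
  (S ⋈[g=f] T) → 1
  R → 3
  ((S ⋈[g=f] T) ⋈[g=c] R) → 1
  π[w,h,c,b,g,f,u](((S ⋈[g=f] T) ⋈[g=c] R)) → 1
  π[w,f,u,c,h](π[w,h,c,b,g,f,u](((S ⋈[g=f] T) ⋈[g=c] R))) → 1
  σ[h>4](π[w,f,u,c,h](π[w,h,c,b,g,f,u](((S ⋈[g=f] T) ⋈[g=c] R)))) → 1

E1 and E2 produce the same multiset:
w | f | u | c | h
p | 4 | r | 4 | 6

yes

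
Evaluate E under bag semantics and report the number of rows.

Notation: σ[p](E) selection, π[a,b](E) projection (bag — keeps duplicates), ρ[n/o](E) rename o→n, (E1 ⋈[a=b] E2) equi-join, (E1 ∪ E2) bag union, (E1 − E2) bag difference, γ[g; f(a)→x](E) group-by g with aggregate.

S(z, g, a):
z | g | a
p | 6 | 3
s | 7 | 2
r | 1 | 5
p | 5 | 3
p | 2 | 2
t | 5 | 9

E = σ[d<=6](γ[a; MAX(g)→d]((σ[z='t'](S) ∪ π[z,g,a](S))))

Stepwise |·|:
  S → 6
  σ[z='t'](S) → 1
  S → 6
  π[z,g,a](S) → 6
  (σ[z='t'](S) ∪ π[z,g,a](S)) → 7
  γ[a; MAX(g)→d]((σ[z='t'](S) ∪ π[z,g,a](S))) → 4
  σ[d<=6](γ[a; MAX(g)→d]((σ[z='t'](S) ∪ π[z,g,a](S)))) → 3

|E| = 3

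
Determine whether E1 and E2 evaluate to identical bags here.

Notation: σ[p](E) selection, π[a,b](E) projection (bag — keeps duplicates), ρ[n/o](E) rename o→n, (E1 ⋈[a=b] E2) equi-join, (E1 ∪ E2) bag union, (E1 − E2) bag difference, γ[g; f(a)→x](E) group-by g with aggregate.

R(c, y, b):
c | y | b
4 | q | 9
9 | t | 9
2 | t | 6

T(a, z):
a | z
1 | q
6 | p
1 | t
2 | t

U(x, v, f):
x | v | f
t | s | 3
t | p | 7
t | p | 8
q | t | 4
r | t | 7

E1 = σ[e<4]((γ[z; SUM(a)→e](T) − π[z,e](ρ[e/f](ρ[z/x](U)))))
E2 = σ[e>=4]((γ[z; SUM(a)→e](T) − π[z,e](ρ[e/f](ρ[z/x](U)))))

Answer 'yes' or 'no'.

E1 per-node cardinality:
  T → 4
  γ[z; SUM(a)→e](T) → 3
  U → 5
  ρ[z/x](U) → 5
  ρ[e/f](ρ[z/x](U)) → 5
  π[z,e](ρ[e/f](ρ[z/x](U))) → 5
  (γ[z; SUM(a)→e](T) − π[z,e](ρ[e/f](ρ[z/x](U)))) → 2
  σ[e<4]((γ[z; SUM(a)→e](T) − π[z,e](ρ[e/f](ρ[z/x](U))))) → 1
E2 per-node cardinality:
  T → 4
  γ[z; SUM(a)→e](T) → 3
  U → 5
  ρ[z/x](U) → 5
  ρ[e/f](ρ[z/x](U)) → 5
  π[z,e](ρ[e/f](ρ[z/x](U))) → 5
  (γ[z; SUM(a)→e](T) − π[z,e](ρ[e/f](ρ[z/x](U)))) → 2
  σ[e>=4]((γ[z; SUM(a)→e](T) − π[z,e](ρ[e/f](ρ[z/x](U))))) → 1

E1 result:
z | e
q | 1
E2 result:
z | e
p | 6
Witness: ('p', 6) appears 0× in E1 but 1× in E2.

no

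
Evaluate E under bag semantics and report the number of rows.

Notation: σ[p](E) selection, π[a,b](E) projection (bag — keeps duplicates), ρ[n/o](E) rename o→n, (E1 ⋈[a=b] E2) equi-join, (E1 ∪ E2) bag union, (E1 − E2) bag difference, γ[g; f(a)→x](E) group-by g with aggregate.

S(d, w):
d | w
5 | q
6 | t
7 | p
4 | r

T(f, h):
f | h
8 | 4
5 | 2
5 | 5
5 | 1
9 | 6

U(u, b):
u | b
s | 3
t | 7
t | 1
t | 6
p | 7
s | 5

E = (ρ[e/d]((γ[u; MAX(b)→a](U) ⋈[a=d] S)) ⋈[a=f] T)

Row counts bottom-up:
  U → 6
  γ[u; MAX(b)→a](U) → 3
  S → 4
  (γ[u; MAX(b)→a](U) ⋈[a=d] S) → 3
  ρ[e/d]((γ[u; MAX(b)→a](U) ⋈[a=d] S)) → 3
  T → 5
  (ρ[e/d]((γ[u; MAX(b)→a](U) ⋈[a=d] S)) ⋈[a=f] T) → 3

|E| = 3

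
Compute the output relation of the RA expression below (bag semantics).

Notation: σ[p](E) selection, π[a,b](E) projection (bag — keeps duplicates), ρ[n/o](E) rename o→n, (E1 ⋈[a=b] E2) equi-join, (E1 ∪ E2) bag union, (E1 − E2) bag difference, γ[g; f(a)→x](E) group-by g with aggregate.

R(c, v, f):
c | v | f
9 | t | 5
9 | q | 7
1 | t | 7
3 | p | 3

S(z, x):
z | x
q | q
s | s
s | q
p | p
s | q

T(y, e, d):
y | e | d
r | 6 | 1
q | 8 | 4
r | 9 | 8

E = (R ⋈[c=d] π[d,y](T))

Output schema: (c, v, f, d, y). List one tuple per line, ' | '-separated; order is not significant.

Stepwise |·|:
  R → 4
  T → 3
  π[d,y](T) → 3
  (R ⋈[c=d] π[d,y](T)) → 1

== RESULT ==
c | v | f | d | y
1 | t | 7 | 1 | r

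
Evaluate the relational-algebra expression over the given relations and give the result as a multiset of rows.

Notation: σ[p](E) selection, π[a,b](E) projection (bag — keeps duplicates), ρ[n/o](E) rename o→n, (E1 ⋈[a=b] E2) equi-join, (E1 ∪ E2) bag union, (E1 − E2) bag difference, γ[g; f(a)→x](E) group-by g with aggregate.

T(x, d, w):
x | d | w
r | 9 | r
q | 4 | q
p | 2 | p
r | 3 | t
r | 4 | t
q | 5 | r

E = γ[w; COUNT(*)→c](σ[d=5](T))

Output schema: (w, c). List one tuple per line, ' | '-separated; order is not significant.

Subexpression sizes:
  T → 6
  σ[d=5](T) → 1
  γ[w; COUNT(*)→c](σ[d=5](T)) → 1

== RESULT ==
w | c
r | 1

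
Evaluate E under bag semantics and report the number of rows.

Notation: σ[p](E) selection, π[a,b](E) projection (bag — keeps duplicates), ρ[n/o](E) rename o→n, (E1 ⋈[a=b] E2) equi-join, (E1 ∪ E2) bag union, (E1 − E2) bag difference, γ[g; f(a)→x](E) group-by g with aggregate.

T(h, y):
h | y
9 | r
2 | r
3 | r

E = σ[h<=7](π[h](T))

Subexpression sizes:
  T → 3
  π[h](T) → 3
  σ[h<=7](π[h](T)) → 2

|E| = 2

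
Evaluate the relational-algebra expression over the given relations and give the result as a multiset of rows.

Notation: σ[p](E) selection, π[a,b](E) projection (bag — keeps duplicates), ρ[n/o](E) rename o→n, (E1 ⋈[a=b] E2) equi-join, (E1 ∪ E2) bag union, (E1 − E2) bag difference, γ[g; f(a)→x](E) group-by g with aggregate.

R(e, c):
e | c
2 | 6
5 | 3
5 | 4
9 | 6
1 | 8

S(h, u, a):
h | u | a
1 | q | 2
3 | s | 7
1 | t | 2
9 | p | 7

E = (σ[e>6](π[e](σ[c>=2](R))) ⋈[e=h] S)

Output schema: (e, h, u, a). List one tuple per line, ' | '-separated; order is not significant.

Per-node cardinality:
  R → 5
  σ[c>=2](R) → 5
  π[e](σ[c>=2](R)) → 5
  σ[e>6](π[e](σ[c>=2](R))) → 1
  S → 4
  (σ[e>6](π[e](σ[c>=2](R))) ⋈[e=h] S) → 1

== RESULT ==
e | h | u | a
9 | 9 | p | 7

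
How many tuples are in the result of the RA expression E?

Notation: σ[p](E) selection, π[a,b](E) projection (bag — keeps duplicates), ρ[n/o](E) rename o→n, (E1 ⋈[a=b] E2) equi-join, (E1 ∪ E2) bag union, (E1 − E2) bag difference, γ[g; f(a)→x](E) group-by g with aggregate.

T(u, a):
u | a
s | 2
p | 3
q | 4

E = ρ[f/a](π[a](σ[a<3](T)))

Subexpression sizes:
  T → 3
  σ[a<3](T) → 1
  π[a](σ[a<3](T)) → 1
  ρ[f/a](π[a](σ[a<3](T))) → 1

|E| = 1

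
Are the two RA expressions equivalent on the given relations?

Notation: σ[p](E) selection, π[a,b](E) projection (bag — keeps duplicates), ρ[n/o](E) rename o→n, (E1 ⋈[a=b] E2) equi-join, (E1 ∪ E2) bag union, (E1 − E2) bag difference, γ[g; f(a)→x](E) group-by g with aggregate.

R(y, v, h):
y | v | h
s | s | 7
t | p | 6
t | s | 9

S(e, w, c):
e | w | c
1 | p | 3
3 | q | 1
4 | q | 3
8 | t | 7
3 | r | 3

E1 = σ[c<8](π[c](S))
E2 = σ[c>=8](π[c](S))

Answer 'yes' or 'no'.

E1 stepwise |·|:
  S → 5
  π[c](S) → 5
  σ[c<8](π[c](S)) → 5
E2 stepwise |·|:
  S → 5
  π[c](S) → 5
  σ[c>=8](π[c](S)) → 0

E1 result:
c
1
3
3
3
7
E2 result:
c
(0 rows)
Witness: (1,) appears 1× in E1 but 0× in E2.

no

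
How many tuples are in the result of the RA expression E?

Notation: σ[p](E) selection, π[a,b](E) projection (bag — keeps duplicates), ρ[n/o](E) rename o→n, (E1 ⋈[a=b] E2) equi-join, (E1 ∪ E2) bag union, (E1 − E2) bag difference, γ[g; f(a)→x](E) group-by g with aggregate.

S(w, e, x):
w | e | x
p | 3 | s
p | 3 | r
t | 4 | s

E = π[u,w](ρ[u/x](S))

Per-node cardinality:
  S → 3
  ρ[u/x](S) → 3
  π[u,w](ρ[u/x](S)) → 3

|E| = 3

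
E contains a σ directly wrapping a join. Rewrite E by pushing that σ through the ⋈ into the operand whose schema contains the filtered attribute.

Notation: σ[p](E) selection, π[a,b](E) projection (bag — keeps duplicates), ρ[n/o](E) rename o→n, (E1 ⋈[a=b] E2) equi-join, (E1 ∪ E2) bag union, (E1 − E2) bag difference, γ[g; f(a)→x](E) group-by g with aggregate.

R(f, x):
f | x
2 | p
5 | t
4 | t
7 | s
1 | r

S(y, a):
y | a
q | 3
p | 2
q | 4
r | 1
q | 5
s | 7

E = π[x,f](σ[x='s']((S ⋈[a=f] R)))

σ filters on x, owned by the right side.
E' = π[x,f]((S ⋈[a=f] σ[x='s'](R)))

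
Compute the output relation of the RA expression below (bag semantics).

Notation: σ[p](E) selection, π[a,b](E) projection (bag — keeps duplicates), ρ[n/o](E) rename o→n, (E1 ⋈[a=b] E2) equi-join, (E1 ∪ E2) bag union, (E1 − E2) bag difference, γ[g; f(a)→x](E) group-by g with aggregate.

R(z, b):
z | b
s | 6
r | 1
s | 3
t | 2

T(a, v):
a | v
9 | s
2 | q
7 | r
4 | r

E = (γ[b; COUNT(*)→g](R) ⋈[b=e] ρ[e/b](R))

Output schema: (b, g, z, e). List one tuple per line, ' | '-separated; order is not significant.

Subexpression sizes:
  R → 4
  γ[b; COUNT(*)→g](R) → 4
  R → 4
  ρ[e/b](R) → 4
  (γ[b; COUNT(*)→g](R) ⋈[b=e] ρ[e/b](R)) → 4

== RESULT ==
b | g | z | e
1 | 1 | r | 1
2 | 1 | t | 2
3 | 1 | s | 3
6 | 1 | s | 6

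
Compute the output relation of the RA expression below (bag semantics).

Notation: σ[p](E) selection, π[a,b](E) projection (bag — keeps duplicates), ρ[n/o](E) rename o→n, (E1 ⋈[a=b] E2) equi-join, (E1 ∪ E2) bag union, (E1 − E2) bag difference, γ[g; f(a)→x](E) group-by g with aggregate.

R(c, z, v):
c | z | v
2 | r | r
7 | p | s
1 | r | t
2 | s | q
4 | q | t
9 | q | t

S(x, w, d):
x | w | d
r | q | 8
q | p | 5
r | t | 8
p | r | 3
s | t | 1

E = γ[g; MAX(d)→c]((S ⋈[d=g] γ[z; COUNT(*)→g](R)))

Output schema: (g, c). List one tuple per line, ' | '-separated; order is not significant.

Subexpression sizes:
  S → 5
  R → 6
  γ[z; COUNT(*)→g](R) → 4
  (S ⋈[d=g] γ[z; COUNT(*)→g](R)) → 2
  γ[g; MAX(d)→c]((S ⋈[d=g] γ[z; COUNT(*)→g](R))) → 1

== RESULT ==
g | c
1 | 1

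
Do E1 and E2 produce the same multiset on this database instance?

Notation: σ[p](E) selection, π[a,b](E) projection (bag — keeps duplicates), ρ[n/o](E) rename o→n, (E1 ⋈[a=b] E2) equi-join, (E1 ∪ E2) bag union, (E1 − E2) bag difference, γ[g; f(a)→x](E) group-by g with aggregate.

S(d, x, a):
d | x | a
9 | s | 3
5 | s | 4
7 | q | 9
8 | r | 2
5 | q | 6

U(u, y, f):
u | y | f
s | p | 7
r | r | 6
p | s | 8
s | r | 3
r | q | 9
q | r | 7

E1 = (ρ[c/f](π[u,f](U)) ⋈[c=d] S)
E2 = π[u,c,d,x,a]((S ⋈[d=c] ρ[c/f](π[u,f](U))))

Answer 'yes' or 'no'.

E1 stepwise |·|:
  U → 6
  π[u,f](U) → 6
  ρ[c/f](π[u,f](U)) → 6
  S → 5
  (ρ[c/f](π[u,f](U)) ⋈[c=d] S) → 4
E2 stepwise |·|:
  S → 5
  U → 6
  π[u,f](U) → 6
  ρ[c/f](π[u,f](U)) → 6
  (S ⋈[d=c] ρ[c/f](π[u,f](U))) → 4
  π[u,c,d,x,a]((S ⋈[d=c] ρ[c/f](π[u,f](U)))) → 4

E1 and E2 produce the same multiset:
u | c | d | x | a
p | 8 | 8 | r | 2
q | 7 | 7 | q | 9
r | 9 | 9 | s | 3
s | 7 | 7 | q | 9

yes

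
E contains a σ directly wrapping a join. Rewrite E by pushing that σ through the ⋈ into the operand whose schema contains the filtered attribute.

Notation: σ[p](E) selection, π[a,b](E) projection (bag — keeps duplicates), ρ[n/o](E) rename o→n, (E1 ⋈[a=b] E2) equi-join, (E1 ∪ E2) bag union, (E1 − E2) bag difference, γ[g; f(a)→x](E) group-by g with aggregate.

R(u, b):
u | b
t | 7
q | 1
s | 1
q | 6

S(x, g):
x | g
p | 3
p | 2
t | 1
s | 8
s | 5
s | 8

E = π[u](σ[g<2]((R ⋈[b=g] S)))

σ filters on g, owned by the right side.
E' = π[u]((R ⋈[b=g] σ[g<2](S)))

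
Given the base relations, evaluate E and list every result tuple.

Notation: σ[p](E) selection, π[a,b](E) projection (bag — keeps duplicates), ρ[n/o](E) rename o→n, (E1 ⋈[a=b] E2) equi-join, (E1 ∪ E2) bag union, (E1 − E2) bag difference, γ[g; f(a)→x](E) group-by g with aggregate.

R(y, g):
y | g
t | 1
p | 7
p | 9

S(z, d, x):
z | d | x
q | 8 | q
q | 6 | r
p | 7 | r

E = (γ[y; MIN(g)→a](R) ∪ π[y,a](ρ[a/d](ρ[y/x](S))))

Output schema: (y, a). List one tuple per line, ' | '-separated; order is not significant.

Per-node cardinality:
  R → 3
  γ[y; MIN(g)→a](R) → 2
  S → 3
  ρ[y/x](S) → 3
  ρ[a/d](ρ[y/x](S)) → 3
  π[y,a](ρ[a/d](ρ[y/x](S))) → 3
  (γ[y; MIN(g)→a](R) ∪ π[y,a](ρ[a/d](ρ[y/x](S)))) → 5

== RESULT ==
y | a
p | 7
q | 8
r | 6
r | 7
t | 1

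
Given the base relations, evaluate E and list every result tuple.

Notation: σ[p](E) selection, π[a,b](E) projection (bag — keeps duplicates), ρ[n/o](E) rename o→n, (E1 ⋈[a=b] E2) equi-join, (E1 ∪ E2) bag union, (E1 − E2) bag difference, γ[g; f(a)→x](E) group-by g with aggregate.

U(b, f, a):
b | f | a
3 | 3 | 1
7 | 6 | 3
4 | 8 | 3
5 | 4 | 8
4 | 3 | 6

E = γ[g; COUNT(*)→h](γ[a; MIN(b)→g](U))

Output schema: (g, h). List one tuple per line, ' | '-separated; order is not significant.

Row counts bottom-up:
  U → 5
  γ[a; MIN(b)→g](U) → 4
  γ[g; COUNT(*)→h](γ[a; MIN(b)→g](U)) → 3

== RESULT ==
g | h
3 | 1
4 | 2
5 | 1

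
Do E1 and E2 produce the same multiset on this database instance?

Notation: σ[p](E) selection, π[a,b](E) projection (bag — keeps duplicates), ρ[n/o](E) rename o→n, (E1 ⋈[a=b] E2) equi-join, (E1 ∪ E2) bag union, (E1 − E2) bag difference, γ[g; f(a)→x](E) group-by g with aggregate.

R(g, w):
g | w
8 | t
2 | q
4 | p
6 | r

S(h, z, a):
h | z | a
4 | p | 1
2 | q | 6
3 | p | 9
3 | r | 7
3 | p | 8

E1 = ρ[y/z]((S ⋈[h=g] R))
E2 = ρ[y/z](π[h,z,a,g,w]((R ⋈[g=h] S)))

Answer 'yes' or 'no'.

E1 subexpression sizes:
  S → 5
  R → 4
  (S ⋈[h=g] R) → 2
  ρ[y/z]((S ⋈[h=g] R)) → 2
E2 subexpression sizes:
  R → 4
  S → 5
  (R ⋈[g=h] S) → 2
  π[h,z,a,g,w]((R ⋈[g=h] S)) → 2
  ρ[y/z](π[h,z,a,g,w]((R ⋈[g=h] S))) → 2

E1 and E2 produce the same multiset:
h | y | a | g | w
2 | q | 6 | 2 | q
4 | p | 1 | 4 | p

yes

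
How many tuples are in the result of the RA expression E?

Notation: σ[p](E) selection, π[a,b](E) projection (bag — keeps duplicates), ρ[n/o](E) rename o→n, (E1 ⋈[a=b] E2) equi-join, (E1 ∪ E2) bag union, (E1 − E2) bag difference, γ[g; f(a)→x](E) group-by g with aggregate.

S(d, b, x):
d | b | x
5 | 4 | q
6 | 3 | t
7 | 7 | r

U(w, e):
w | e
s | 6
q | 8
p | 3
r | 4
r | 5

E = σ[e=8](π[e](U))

Subexpression sizes:
  U → 5
  π[e](U) → 5
  σ[e=8](π[e](U)) → 1

|E| = 1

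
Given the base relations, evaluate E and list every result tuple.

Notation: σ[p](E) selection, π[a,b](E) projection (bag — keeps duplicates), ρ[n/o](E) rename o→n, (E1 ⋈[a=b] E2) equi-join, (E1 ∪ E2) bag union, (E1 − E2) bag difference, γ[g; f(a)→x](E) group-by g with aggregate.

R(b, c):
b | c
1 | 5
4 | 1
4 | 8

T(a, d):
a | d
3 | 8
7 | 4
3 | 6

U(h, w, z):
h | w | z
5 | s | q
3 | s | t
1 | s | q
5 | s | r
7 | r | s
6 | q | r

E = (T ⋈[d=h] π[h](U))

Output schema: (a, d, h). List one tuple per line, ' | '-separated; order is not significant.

Row counts bottom-up:
  T → 3
  U → 6
  π[h](U) → 6
  (T ⋈[d=h] π[h](U)) → 1

== RESULT ==
a | d | h
3 | 6 | 6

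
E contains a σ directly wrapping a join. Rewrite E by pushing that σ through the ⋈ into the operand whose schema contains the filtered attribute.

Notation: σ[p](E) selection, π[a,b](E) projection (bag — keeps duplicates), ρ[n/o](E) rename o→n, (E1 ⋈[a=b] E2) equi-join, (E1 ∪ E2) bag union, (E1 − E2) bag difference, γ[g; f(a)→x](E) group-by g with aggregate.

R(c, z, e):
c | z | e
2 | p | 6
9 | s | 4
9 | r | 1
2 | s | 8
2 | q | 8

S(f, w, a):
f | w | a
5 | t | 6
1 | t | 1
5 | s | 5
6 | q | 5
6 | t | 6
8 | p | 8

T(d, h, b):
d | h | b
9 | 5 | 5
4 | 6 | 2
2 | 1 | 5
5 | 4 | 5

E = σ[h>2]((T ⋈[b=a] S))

σ filters on h, owned by the left side.
E' = (σ[h>2](T) ⋈[b=a] S)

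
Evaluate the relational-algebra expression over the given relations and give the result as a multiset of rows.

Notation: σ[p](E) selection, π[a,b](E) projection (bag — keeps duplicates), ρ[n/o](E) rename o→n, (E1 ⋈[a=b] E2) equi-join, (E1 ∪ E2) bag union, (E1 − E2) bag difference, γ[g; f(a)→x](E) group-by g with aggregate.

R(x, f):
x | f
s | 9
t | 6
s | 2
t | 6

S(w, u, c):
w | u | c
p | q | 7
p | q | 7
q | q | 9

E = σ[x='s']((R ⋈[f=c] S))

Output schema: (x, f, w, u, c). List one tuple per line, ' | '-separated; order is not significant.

Subexpression sizes:
  R → 4
  S → 3
  (R ⋈[f=c] S) → 1
  σ[x='s']((R ⋈[f=c] S)) → 1

== RESULT ==
x | f | w | u | c
s | 9 | q | q | 9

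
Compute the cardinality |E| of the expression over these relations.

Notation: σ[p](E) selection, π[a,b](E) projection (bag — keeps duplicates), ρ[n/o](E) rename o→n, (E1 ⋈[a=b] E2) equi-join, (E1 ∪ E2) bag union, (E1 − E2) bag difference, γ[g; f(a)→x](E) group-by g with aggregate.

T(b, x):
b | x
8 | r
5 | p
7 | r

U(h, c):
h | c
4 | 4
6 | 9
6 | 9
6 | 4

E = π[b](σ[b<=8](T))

Subexpression sizes:
  T → 3
  σ[b<=8](T) → 3
  π[b](σ[b<=8](T)) → 3

|E| = 3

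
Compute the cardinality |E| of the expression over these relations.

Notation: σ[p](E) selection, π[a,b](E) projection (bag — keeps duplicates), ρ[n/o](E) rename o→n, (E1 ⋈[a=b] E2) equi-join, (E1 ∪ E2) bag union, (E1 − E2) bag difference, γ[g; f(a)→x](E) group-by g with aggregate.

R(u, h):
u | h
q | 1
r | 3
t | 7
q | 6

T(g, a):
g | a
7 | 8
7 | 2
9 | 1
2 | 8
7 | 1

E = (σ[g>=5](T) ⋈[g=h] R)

Per-node cardinality:
  T → 5
  σ[g>=5](T) → 4
  R → 4
  (σ[g>=5](T) ⋈[g=h] R) → 3

|E| = 3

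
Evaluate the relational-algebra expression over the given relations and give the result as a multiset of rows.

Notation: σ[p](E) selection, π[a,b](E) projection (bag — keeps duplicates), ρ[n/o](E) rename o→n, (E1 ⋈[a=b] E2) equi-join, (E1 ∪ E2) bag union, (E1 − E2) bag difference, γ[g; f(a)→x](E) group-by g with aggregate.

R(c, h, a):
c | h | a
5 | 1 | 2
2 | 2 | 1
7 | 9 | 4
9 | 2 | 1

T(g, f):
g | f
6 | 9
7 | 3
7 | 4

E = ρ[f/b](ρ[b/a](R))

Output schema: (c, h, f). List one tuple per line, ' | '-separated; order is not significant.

Row counts bottom-up:
  R → 4
  ρ[b/a](R) → 4
  ρ[f/b](ρ[b/a](R)) → 4

== RESULT ==
c | h | f
2 | 2 | 1
5 | 1 | 2
7 | 9 | 4
9 | 2 | 1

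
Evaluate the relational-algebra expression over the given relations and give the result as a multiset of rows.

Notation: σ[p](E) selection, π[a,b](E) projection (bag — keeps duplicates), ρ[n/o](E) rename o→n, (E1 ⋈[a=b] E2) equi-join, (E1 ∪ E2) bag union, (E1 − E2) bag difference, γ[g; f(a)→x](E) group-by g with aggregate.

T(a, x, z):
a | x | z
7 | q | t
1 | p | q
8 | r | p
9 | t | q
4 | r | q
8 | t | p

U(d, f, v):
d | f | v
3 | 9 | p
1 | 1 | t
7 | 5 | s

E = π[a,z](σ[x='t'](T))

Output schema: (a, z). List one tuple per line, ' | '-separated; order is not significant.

Row counts bottom-up:
  T → 6
  σ[x='t'](T) → 2
  π[a,z](σ[x='t'](T)) → 2

== RESULT ==
a | z
8 | p
9 | q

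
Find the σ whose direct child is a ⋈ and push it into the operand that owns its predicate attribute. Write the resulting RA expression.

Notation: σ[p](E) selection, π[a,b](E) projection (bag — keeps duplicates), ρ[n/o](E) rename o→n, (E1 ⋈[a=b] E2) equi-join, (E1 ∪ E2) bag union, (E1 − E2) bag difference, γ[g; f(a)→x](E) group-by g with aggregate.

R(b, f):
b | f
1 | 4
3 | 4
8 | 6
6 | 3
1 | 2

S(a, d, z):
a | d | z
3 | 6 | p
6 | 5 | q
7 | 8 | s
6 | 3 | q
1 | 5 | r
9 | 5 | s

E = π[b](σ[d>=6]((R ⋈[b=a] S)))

σ filters on d, owned by the right side.
E' = π[b]((R ⋈[b=a] σ[d>=6](S)))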